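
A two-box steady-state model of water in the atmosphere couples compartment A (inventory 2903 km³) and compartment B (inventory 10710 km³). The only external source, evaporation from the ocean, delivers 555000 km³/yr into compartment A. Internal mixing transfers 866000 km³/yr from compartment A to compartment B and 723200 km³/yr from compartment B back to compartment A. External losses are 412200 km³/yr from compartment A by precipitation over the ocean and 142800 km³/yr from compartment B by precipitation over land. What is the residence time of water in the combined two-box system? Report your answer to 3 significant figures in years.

Residence time in the combined system uses the total inventory and the total *external* removal — internal exchanges between the two boxes cancel.
M_total = 2903 + 10710 = 13613 km³.
ΣF_external_out = 412200 + 142800 = 555000 km³/yr.
τ = M_total / ΣF_ext = 13613 / 555000 = 0.02453 yr.

0.0245 yr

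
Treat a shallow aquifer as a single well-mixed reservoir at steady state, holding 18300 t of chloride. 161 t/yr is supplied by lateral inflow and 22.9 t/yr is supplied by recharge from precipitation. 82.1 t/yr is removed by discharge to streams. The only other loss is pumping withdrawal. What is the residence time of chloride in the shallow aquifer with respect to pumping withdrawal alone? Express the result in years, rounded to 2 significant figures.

At steady state ΣF_in = ΣF_out.
ΣF_in = 161 + 22.9 = 183.90 t/yr.
Pumping withdrawal flux = ΣF_in − (82.1) = 183.90 − 82.10 = 101.8 t/yr.
τ = M / F = 18300 / 101.8 = 179.8 yr.

180 yr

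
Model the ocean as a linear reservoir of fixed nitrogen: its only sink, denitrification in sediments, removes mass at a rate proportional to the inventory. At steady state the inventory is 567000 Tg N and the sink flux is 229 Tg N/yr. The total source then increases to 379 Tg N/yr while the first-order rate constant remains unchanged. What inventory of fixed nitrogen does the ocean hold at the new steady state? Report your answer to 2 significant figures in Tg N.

Rate constant k = F/M = 229 / 567000 = 0.0004039 yr⁻¹.
At the new steady state, source = k·M_new ⇒ M_new = 379 / 0.0004039 = 938400 Tg N.
(Equivalently M_new = M × F_new/F_old = 567000 × 379/229.)

940000 Tg N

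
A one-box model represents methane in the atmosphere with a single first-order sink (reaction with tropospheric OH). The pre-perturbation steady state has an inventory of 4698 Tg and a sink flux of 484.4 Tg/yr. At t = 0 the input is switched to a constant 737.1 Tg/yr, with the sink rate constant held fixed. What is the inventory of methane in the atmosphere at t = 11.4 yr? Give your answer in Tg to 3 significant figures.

6390 Tg

Residence time τ = M₀/F₀ = 9.699 yr. The eventual steady state is M_∞ = M₀·(F₁/F₀) = 4698 × 737.1/484.4 = 7148.8 Tg.
The anomaly ΔM(t) = M(t) − M_∞ decays as ΔM₀·e^(−t/τ) with ΔM₀ = 4698 − 7148.8 = −2451 Tg.
At t = 11.4 yr, e^(−t/τ) = e^(−1.175) = 0.3087, so ΔM = −756.5 Tg and M = 7148.8 − 756.5 = 6392.3 Tg.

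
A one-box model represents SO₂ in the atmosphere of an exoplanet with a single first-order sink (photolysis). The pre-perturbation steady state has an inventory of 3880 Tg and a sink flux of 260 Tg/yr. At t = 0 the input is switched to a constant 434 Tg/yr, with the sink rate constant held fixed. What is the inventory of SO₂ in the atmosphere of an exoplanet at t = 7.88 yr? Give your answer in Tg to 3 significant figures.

4950 Tg

Residence time τ = M₀/F₀ = 14.92 yr. The eventual steady state is M_∞ = M₀·(F₁/F₀) = 3880 × 434/260 = 6476.6 Tg.
The anomaly ΔM(t) = M(t) − M_∞ decays as ΔM₀·e^(−t/τ) with ΔM₀ = 3880 − 6476.6 = −2597 Tg.
At t = 7.88 yr, e^(−t/τ) = e^(−0.5280) = 0.5898, so ΔM = −1531 Tg and M = 6476.6 − 1531 = 4945.2 Tg.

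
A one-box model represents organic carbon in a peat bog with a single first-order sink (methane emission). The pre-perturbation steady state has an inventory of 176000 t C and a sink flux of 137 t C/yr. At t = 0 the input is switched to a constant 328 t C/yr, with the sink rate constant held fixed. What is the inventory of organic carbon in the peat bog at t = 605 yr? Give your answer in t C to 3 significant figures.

The sink rate constant is k = F₀/M₀ = 137/176000 = 0.0007784 yr⁻¹.
Solving dM/dt = F₁ − kM with M(0) = M₀ gives M(t) = F₁/k + (M₀ − F₁/k)·e^(−kt).
F₁/k = 328/0.0007784 = 421370 t C; kt = 0.0007784 × 605 = 0.4709, e^(−kt) = 0.6244.
M(605) = 421370 + (176000 − 421370) × 0.6244 = 421370 − 153200 = 268160 t C.

268000 t C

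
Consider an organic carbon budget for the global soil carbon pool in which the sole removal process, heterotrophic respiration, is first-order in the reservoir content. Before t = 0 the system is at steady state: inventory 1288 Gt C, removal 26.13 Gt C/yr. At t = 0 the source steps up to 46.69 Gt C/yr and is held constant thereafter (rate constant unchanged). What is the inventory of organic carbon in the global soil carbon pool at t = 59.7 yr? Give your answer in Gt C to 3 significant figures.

The sink rate constant is k = F₀/M₀ = 26.13/1288 = 0.02029 yr⁻¹.
Solving dM/dt = F₁ − kM with M(0) = M₀ gives M(t) = F₁/k + (M₀ − F₁/k)·e^(−kt).
F₁/k = 46.69/0.02029 = 2301.4 Gt C; kt = 0.02029 × 59.7 = 1.211, e^(−kt) = 0.2979.
M(59.7) = 2301.4 + (1288 − 2301.4) × 0.2979 = 2301.4 − 301.9 = 1999.6 Gt C.

2000 Gt C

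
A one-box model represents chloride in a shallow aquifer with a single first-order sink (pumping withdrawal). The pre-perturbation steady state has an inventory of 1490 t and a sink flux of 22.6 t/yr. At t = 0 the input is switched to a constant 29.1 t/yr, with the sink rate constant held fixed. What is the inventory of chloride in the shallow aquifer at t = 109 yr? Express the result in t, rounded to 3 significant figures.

1840 t

Residence time τ = M₀/F₀ = 65.93 yr. The eventual steady state is M_∞ = M₀·(F₁/F₀) = 1490 × 29.1/22.6 = 1918.5 t.
The anomaly ΔM(t) = M(t) − M_∞ decays as ΔM₀·e^(−t/τ) with ΔM₀ = 1490 − 1918.5 = −428.5 t.
At t = 109 yr, e^(−t/τ) = e^(−1.653) = 0.1914, so ΔM = −82.03 t and M = 1918.5 − 82.03 = 1836.5 t.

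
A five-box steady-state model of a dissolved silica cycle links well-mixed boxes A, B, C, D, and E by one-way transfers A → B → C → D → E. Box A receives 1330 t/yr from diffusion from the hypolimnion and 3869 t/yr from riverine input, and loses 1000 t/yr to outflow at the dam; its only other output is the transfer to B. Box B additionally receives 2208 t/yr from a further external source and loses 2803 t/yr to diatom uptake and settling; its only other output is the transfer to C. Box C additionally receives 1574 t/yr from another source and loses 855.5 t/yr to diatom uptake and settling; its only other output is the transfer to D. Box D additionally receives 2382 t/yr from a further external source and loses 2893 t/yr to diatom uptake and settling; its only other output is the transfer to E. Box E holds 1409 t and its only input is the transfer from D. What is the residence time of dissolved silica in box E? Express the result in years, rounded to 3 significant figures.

0.370 yr

Box A: F(A→B) = (1330 + 3869) − 1000 = 4199.0 t/yr.
Box B: F(B→C) = (4199.0 + 2208) − 2803 = 3604.0 t/yr.
Box C: F(C→D) = (3604.0 + 1574) − 855.5 = 4322.5 t/yr.
Box D: F(D→E) = (4322.5 + 2382) − 2893 = 3811.5 t/yr.
Box E throughput = its input = 3811.5 t/yr; τ = 1409 / 3811.5 = 0.3697 yr.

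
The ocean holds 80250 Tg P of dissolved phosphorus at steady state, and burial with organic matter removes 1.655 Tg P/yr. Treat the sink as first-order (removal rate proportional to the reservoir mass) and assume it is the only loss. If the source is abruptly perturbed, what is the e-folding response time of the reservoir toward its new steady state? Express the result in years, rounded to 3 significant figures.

For a linear reservoir the response time equals the residence time τ = M/F.
τ = 80250 / 1.655 = 48490 yr.

48500 yr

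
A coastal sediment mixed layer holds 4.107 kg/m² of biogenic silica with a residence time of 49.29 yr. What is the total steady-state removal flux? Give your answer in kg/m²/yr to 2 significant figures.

F = M / τ = 4.107 / 49.29 = 0.08332 kg/m²/yr.

0.083 kg/m²/yr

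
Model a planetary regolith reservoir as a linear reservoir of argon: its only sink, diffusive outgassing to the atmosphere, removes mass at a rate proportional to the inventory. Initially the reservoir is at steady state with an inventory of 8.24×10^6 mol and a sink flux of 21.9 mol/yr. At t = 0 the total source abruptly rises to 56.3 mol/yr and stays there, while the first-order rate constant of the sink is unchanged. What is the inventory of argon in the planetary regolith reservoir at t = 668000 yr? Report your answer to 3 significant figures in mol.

1.90×10^7 mol

The sink rate constant is k = F₀/M₀ = 21.9/8.24×10^6 = 2.658×10^-6 yr⁻¹.
Solving dM/dt = F₁ − kM with M(0) = M₀ gives M(t) = F₁/k + (M₀ − F₁/k)·e^(−kt).
F₁/k = 56.3/2.658×10^-6 = 2.1183×10^7 mol; kt = 2.658×10^-6 × 668000 = 1.775, e^(−kt) = 0.1694.
M(668000) = 2.1183×10^7 + (8.24×10^6 − 2.1183×10^7) × 0.1694 = 2.1183×10^7 − 2.193×10^6 = 1.8990×10^7 mol.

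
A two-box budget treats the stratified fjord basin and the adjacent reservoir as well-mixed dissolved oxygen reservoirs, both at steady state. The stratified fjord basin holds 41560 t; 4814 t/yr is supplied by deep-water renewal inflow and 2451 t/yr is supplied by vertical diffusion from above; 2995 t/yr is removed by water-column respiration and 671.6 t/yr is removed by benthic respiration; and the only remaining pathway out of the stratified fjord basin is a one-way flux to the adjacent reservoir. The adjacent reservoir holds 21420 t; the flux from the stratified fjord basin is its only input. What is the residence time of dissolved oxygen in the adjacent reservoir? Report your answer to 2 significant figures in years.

Balance the stratified fjord basin: ΣF_in = 4814 + 2451 = 7265.0 t/yr.
Flux to the adjacent reservoir = ΣF_in − (2995 + 671.6) = 3598.4 t/yr.
At steady state the output of the adjacent reservoir equals its input, 3598.4 t/yr.
τ = M / F = 21420 / 3598.4 = 5.953 yr.

6.0 yr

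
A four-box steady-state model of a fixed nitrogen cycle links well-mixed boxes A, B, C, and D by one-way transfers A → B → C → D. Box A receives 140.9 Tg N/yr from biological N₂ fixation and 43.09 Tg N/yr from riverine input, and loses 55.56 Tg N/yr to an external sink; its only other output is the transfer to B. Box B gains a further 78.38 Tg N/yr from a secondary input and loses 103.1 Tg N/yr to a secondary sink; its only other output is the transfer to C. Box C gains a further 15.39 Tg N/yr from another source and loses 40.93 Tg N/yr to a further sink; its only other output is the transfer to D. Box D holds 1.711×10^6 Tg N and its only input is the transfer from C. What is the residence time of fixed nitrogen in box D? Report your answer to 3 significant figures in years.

Box A: F(A→B) = (140.9 + 43.09) − 55.56 = 128.43 Tg N/yr.
Box B: F(B→C) = (128.43 + 78.38) − 103.1 = 103.71 Tg N/yr.
Box C: F(C→D) = (103.71 + 15.39) − 40.93 = 78.170 Tg N/yr.
Box D throughput = its input = 78.170 Tg N/yr; τ = 1.711×10^6 / 78.170 = 21890 yr.

21900 yr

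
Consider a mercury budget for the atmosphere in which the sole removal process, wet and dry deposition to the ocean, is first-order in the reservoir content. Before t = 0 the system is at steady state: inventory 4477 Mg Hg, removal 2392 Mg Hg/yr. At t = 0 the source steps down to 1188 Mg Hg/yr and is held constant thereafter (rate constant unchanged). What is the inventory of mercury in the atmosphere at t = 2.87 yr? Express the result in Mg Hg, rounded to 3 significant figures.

Residence time τ = M₀/F₀ = 1.872 yr. The eventual steady state is M_∞ = M₀·(F₁/F₀) = 4477 × 1188/2392 = 2223.5 Mg Hg.
The anomaly ΔM(t) = M(t) − M_∞ decays as ΔM₀·e^(−t/τ) with ΔM₀ = 4477 − 2223.5 = 2253 Mg Hg.
At t = 2.87 yr, e^(−t/τ) = e^(−1.533) = 0.2158, so ΔM = 486.3 Mg Hg and M = 2223.5 + 486.3 = 2709.8 Mg Hg.

2710 Mg Hg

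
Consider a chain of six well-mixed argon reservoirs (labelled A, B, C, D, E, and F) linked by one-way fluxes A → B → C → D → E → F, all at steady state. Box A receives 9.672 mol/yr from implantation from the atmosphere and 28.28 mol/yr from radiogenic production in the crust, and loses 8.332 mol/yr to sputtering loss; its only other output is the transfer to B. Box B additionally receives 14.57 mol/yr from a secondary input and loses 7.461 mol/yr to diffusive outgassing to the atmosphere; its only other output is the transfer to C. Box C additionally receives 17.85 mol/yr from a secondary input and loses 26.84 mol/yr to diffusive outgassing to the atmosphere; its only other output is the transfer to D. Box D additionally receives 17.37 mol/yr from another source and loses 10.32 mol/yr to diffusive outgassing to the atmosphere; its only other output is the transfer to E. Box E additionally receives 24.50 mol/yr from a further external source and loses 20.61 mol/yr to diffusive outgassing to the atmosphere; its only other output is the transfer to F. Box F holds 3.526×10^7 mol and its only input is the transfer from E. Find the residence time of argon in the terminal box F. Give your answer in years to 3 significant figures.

Box A: F(A→B) = (9.672 + 28.28) − 8.332 = 29.620 mol/yr.
Box B: F(B→C) = (29.620 + 14.57) − 7.461 = 36.729 mol/yr.
Box C: F(C→D) = (36.729 + 17.85) − 26.84 = 27.739 mol/yr.
Box D: F(D→E) = (27.739 + 17.37) − 10.32 = 34.789 mol/yr.
Box E: F(E→F) = (34.789 + 24.50) − 20.61 = 38.679 mol/yr.
Box F throughput = its input = 38.679 mol/yr; τ = 3.526×10^7 / 38.679 = 911600 yr.

912000 yr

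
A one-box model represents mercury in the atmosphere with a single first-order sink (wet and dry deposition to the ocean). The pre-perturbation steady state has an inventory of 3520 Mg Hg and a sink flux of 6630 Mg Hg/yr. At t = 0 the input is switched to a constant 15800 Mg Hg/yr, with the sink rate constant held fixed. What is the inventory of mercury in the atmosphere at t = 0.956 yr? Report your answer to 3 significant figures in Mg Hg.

7580 Mg Hg

Residence time τ = M₀/F₀ = 0.5309 yr. The eventual steady state is M_∞ = M₀·(F₁/F₀) = 3520 × 15800/6630 = 8388.5 Mg Hg.
The anomaly ΔM(t) = M(t) − M_∞ decays as ΔM₀·e^(−t/τ) with ΔM₀ = 3520 − 8388.5 = −4869 Mg Hg.
At t = 0.956 yr, e^(−t/τ) = e^(−1.801) = 0.1652, so ΔM = −804.2 Mg Hg and M = 8388.5 − 804.2 = 7584.3 Mg Hg.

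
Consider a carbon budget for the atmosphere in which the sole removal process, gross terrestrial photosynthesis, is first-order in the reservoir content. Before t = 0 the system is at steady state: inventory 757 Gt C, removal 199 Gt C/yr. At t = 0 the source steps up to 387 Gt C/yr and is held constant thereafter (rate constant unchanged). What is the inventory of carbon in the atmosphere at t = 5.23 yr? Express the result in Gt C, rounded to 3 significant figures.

The sink rate constant is k = F₀/M₀ = 199/757 = 0.2629 yr⁻¹.
Solving dM/dt = F₁ − kM with M(0) = M₀ gives M(t) = F₁/k + (M₀ − F₁/k)·e^(−kt).
F₁/k = 387/0.2629 = 1472.2 Gt C; kt = 0.2629 × 5.23 = 1.375, e^(−kt) = 0.2529.
M(5.23) = 1472.2 + (757 − 1472.2) × 0.2529 = 1472.2 − 180.8 = 1291.3 Gt C.

1290 Gt C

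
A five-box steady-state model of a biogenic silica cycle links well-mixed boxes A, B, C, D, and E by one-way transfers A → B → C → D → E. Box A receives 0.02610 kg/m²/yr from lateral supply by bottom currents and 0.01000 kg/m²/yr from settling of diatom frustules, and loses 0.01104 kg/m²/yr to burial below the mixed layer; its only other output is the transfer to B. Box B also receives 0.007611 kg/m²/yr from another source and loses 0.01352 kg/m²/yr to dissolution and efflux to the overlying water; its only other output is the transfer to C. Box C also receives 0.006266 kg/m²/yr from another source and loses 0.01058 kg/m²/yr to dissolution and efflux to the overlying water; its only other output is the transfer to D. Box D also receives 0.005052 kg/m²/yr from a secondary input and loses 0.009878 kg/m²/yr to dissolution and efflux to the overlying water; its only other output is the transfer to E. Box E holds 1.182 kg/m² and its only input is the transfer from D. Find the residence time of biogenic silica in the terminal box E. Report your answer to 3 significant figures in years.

118 yr

Box A: F(A→B) = (0.02610 + 0.01000) − 0.01104 = 0.025060 kg/m²/yr.
Box B: F(B→C) = (0.025060 + 0.007611) − 0.01352 = 0.019151 kg/m²/yr.
Box C: F(C→D) = (0.019151 + 0.006266) − 0.01058 = 0.014837 kg/m²/yr.
Box D: F(D→E) = (0.014837 + 0.005052) − 0.009878 = 0.010011 kg/m²/yr.
Box E throughput = its input = 0.010011 kg/m²/yr; τ = 1.182 / 0.010011 = 118.1 yr.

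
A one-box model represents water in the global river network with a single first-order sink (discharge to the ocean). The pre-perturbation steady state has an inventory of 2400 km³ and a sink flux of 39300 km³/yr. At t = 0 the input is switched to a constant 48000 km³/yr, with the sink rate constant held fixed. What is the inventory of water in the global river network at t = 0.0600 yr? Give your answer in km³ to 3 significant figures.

The sink rate constant is k = F₀/M₀ = 39300/2400 = 16.38 yr⁻¹.
Solving dM/dt = F₁ − kM with M(0) = M₀ gives M(t) = F₁/k + (M₀ − F₁/k)·e^(−kt).
F₁/k = 48000/16.38 = 2931.3 km³; kt = 16.38 × 0.0600 = 0.9825, e^(−kt) = 0.3744.
M(0.0600) = 2931.3 + (2400 − 2931.3) × 0.3744 = 2931.3 − 198.9 = 2732.4 km³.

2730 km³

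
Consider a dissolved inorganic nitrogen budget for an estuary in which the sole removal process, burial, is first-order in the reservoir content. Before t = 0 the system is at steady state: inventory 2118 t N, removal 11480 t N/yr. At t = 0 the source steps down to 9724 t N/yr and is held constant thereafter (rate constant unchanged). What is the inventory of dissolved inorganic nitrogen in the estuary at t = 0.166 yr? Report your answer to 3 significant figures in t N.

τ = M₀/F₀ = 2118/11480 = 0.1845 yr; rate constant k = 1/τ.
New steady state M_∞ = F₁/k = F₁·τ = 9724 × 0.1845 = 1794.0 t N.
M(t) = M_∞ + (M₀ − M_∞)·e^(−t/τ); t/τ = 0.166/0.1845 = 0.8998, so e^(−t/τ) = 0.4067.
M(t) = 1794.0 + 324.0 × 0.4067 = 1925.8 t N.

1930 t N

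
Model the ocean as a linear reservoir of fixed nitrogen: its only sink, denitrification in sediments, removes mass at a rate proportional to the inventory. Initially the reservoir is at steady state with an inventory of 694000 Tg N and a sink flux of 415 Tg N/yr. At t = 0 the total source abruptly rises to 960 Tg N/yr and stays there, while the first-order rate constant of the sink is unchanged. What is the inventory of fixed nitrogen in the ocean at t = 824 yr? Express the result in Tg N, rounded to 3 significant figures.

1.05×10^6 Tg N

τ = M₀/F₀ = 694000/415 = 1672 yr; rate constant k = 1/τ.
New steady state M_∞ = F₁/k = F₁·τ = 960 × 1672 = 1.6054×10^6 Tg N.
M(t) = M_∞ + (M₀ − M_∞)·e^(−t/τ); t/τ = 824/1672 = 0.4927, so e^(−t/τ) = 0.6110.
M(t) = 1.6054×10^6 − 911400 × 0.6110 = 1.0486×10^6 Tg N.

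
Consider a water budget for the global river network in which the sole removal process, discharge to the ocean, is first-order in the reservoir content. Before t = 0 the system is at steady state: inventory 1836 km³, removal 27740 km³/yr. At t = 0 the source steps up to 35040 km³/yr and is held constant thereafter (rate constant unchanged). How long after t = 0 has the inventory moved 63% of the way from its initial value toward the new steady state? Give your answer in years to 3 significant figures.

τ = M₀/F₀ = 1836/27740 = 0.06619 yr.
The remaining gap fraction is e^(−t/τ); 63% covered ⇒ e^(−t/τ) = 0.370.
t = −τ ln(0.370) = 0.06619 × 0.9943 = 0.06581 yr.

0.0658 yr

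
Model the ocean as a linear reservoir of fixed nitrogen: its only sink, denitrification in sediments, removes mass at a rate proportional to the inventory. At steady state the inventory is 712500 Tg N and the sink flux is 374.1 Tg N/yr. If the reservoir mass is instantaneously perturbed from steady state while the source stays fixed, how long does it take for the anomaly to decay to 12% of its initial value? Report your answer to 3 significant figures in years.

4040 yr

For a linear reservoir the anomaly decays as exp(−t/τ) with τ = M/F = 712500/374.1 = 1905 yr.
exp(−t/τ) = 0.12 ⇒ t = −τ ln(0.12) = 1905 × 2.120 = 4038 yr.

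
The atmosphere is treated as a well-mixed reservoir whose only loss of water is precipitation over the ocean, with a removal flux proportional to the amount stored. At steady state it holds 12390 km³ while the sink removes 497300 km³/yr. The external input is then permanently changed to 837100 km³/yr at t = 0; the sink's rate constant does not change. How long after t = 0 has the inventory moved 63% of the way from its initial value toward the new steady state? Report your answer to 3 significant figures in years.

0.0248 yr

τ = M₀/F₀ = 12390/497300 = 0.02491 yr.
The remaining gap fraction is e^(−t/τ); 63% covered ⇒ e^(−t/τ) = 0.370.
t = −τ ln(0.370) = 0.02491 × 0.9943 = 0.02477 yr.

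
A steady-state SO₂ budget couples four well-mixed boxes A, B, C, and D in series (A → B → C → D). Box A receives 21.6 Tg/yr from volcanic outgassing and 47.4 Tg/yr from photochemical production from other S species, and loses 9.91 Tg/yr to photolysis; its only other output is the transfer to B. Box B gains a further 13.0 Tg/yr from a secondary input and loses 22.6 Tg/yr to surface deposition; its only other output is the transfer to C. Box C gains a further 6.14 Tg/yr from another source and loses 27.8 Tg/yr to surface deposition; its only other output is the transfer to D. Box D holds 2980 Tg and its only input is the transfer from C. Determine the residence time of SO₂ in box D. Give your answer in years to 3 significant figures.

107 yr

Box A: F(A→B) = (21.6 + 47.4) − 9.91 = 59.090 Tg/yr.
Box B: F(B→C) = (59.090 + 13.0) − 22.6 = 49.490 Tg/yr.
Box C: F(C→D) = (49.490 + 6.14) − 27.8 = 27.830 Tg/yr.
Box D throughput = its input = 27.830 Tg/yr; τ = 2980 / 27.830 = 107.1 yr.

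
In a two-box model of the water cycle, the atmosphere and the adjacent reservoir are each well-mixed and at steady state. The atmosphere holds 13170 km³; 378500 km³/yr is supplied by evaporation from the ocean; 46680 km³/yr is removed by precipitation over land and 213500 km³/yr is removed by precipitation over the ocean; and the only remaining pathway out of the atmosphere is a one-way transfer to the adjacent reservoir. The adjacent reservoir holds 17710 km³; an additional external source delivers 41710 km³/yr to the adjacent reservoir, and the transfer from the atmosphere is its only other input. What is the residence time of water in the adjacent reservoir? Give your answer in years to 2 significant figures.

Balance the atmosphere: ΣF_in = 378500 km³/yr.
Transfer to the adjacent reservoir = ΣF_in − (46680 + 213500) = 118320 km³/yr.
Total input to the adjacent reservoir = 118320 + 41710 = 160030 km³/yr; at steady state this equals its total output.
τ = M / F = 17710 / 160030 = 0.1107 yr.

0.11 yr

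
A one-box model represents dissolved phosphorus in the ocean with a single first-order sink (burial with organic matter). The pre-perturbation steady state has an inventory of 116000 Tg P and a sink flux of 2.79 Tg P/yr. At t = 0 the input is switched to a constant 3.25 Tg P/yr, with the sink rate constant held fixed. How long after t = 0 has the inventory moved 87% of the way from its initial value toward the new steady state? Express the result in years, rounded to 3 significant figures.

84800 yr

τ = M₀/F₀ = 116000/2.79 = 41580 yr.
The remaining gap fraction is e^(−t/τ); 87% covered ⇒ e^(−t/τ) = 0.130.
t = −τ ln(0.130) = 41580 × 2.040 = 84830 yr.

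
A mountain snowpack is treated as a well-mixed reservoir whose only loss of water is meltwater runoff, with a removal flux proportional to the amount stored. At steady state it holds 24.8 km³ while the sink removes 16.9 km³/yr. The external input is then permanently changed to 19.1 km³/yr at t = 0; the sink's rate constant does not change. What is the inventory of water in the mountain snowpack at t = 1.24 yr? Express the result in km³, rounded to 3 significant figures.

26.6 km³

The sink rate constant is k = F₀/M₀ = 16.9/24.8 = 0.6815 yr⁻¹.
Solving dM/dt = F₁ − kM with M(0) = M₀ gives M(t) = F₁/k + (M₀ − F₁/k)·e^(−kt).
F₁/k = 19.1/0.6815 = 28.028 km³; kt = 0.6815 × 1.24 = 0.8450, e^(−kt) = 0.4296.
M(1.24) = 28.028 + (24.8 − 28.028) × 0.4296 = 28.028 − 1.387 = 26.642 km³.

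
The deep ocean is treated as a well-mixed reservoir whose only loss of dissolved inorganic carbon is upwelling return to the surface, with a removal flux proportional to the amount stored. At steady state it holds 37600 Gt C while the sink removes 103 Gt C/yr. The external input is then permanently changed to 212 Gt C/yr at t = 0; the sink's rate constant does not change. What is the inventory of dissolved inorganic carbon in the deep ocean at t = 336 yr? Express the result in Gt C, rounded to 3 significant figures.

τ = M₀/F₀ = 37600/103 = 365.0 yr; rate constant k = 1/τ.
New steady state M_∞ = F₁/k = F₁·τ = 212 × 365.0 = 77390 Gt C.
M(t) = M_∞ + (M₀ − M_∞)·e^(−t/τ); t/τ = 336/365.0 = 0.9204, so e^(−t/τ) = 0.3983.
M(t) = 77390 − 39790 × 0.3983 = 61540 Gt C.

61500 Gt C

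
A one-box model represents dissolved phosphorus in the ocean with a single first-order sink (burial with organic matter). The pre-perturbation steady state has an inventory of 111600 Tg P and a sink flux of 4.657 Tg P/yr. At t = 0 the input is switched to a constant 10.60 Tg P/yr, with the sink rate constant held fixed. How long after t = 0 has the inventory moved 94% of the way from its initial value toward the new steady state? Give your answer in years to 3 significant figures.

τ = M₀/F₀ = 111600/4.657 = 23960 yr.
The remaining gap fraction is e^(−t/τ); 94% covered ⇒ e^(−t/τ) = 0.0600.
t = −τ ln(0.0600) = 23960 × 2.813 = 67420 yr.

67400 yr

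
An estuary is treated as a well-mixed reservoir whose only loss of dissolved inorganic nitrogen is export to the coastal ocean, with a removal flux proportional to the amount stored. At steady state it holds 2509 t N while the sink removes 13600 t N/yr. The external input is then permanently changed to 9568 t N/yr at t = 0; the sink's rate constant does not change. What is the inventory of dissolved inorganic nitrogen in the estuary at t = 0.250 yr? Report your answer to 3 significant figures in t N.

The sink rate constant is k = F₀/M₀ = 13600/2509 = 5.420 yr⁻¹.
Solving dM/dt = F₁ − kM with M(0) = M₀ gives M(t) = F₁/k + (M₀ − F₁/k)·e^(−kt).
F₁/k = 9568/5.420 = 1765.2 t N; kt = 5.420 × 0.250 = 1.355, e^(−kt) = 0.2579.
M(0.250) = 1765.2 + (2509 − 1765.2) × 0.2579 = 1765.2 + 191.8 = 1957.0 t N.

1960 t N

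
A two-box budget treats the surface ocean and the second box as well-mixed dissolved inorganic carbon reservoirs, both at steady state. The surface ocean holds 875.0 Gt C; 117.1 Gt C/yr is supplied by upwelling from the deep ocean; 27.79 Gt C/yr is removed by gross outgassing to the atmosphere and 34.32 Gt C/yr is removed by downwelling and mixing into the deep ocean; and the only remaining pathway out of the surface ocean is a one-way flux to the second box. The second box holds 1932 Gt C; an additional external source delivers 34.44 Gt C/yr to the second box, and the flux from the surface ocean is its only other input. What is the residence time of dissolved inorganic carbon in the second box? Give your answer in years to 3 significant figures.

Balance the surface ocean: ΣF_in = 117.10 Gt C/yr.
Flux to the second box = ΣF_in − (27.79 + 34.32) = 54.990 Gt C/yr.
Total input to the second box = 54.990 + 34.44 = 89.430 Gt C/yr; at steady state this equals its total output.
τ = M / F = 1932 / 89.430 = 21.60 yr.

21.6 yr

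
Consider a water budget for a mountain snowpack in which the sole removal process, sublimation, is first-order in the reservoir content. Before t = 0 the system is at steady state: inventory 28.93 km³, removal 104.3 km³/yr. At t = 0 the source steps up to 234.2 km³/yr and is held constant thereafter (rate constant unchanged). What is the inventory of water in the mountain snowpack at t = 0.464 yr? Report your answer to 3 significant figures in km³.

Residence time τ = M₀/F₀ = 0.2774 yr. The eventual steady state is M_∞ = M₀·(F₁/F₀) = 28.93 × 234.2/104.3 = 64.961 km³.
The anomaly ΔM(t) = M(t) − M_∞ decays as ΔM₀·e^(−t/τ) with ΔM₀ = 28.93 − 64.961 = −36.03 km³.
At t = 0.464 yr, e^(−t/τ) = e^(−1.673) = 0.1877, so ΔM = −6.763 km³ and M = 64.961 − 6.763 = 58.197 km³.

58.2 km³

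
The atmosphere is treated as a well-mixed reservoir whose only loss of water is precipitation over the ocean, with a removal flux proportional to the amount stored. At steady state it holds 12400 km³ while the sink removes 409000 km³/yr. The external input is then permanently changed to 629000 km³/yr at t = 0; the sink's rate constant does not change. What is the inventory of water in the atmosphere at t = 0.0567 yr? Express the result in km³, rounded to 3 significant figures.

18000 km³

Residence time τ = M₀/F₀ = 0.03032 yr. The eventual steady state is M_∞ = M₀·(F₁/F₀) = 12400 × 629000/409000 = 19070 km³.
The anomaly ΔM(t) = M(t) − M_∞ decays as ΔM₀·e^(−t/τ) with ΔM₀ = 12400 − 19070 = −6670 km³.
At t = 0.0567 yr, e^(−t/τ) = e^(−1.870) = 0.1541, so ΔM = −1028 km³ and M = 19070 − 1028 = 18042 km³.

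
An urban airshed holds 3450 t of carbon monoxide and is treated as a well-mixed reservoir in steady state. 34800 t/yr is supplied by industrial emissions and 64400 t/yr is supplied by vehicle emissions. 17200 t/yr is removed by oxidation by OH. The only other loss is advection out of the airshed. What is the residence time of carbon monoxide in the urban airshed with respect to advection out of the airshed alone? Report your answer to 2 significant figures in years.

At steady state ΣF_in = ΣF_out.
ΣF_in = 34800 + 64400 = 99200 t/yr.
Advection out of the airshed flux = ΣF_in − (17200) = 99200 − 17200 = 82000 t/yr.
τ = M / F = 3450 / 82000 = 0.04207 yr.

0.042 yr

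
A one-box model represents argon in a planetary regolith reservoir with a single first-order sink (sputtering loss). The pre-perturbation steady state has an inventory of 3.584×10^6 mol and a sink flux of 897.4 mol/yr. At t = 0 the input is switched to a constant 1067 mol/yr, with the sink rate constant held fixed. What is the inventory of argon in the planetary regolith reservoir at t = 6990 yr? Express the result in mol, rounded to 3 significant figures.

Residence time τ = M₀/F₀ = 3994 yr. The eventual steady state is M_∞ = M₀·(F₁/F₀) = 3.584×10^6 × 1067/897.4 = 4.2613×10^6 mol.
The anomaly ΔM(t) = M(t) − M_∞ decays as ΔM₀·e^(−t/τ) with ΔM₀ = 3.584×10^6 − 4.2613×10^6 = −677300 mol.
At t = 6990 yr, e^(−t/τ) = e^(−1.750) = 0.1737, so ΔM = −117700 mol and M = 4.2613×10^6 − 117700 = 4.1437×10^6 mol.

4.14×10^6 mol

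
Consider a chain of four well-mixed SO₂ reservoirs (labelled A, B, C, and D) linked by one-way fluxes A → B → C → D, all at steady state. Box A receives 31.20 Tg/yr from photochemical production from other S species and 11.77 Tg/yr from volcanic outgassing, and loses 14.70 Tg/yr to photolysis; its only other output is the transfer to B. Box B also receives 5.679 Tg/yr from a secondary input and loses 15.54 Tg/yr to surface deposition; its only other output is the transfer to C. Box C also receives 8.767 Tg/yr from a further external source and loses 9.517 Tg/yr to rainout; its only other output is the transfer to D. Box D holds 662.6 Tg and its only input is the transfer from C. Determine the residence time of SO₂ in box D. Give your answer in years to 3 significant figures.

Box A: F(A→B) = (31.20 + 11.77) − 14.70 = 28.270 Tg/yr.
Box B: F(B→C) = (28.270 + 5.679) − 15.54 = 18.409 Tg/yr.
Box C: F(C→D) = (18.409 + 8.767) − 9.517 = 17.659 Tg/yr.
Box D throughput = its input = 17.659 Tg/yr; τ = 662.6 / 17.659 = 37.52 yr.

37.5 yr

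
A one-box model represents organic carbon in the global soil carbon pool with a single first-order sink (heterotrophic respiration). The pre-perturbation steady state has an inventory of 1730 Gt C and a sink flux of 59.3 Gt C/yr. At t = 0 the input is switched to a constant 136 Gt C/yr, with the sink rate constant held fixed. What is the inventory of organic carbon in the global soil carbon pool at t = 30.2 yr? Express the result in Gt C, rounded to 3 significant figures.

3170 Gt C

τ = M₀/F₀ = 1730/59.3 = 29.17 yr; rate constant k = 1/τ.
New steady state M_∞ = F₁/k = F₁·τ = 136 × 29.17 = 3967.6 Gt C.
M(t) = M_∞ + (M₀ − M_∞)·e^(−t/τ); t/τ = 30.2/29.17 = 1.035, so e^(−t/τ) = 0.3552.
M(t) = 3967.6 − 2238 × 0.3552 = 3172.9 Gt C.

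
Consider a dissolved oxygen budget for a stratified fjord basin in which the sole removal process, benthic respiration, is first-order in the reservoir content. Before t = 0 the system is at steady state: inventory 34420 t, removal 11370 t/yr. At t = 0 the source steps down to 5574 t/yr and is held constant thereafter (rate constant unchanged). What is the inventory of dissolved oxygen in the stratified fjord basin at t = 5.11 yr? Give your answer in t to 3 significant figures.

Residence time τ = M₀/F₀ = 3.027 yr. The eventual steady state is M_∞ = M₀·(F₁/F₀) = 34420 × 5574/11370 = 16874 t.
The anomaly ΔM(t) = M(t) − M_∞ decays as ΔM₀·e^(−t/τ) with ΔM₀ = 34420 − 16874 = 17550 t.
At t = 5.11 yr, e^(−t/τ) = e^(−1.688) = 0.1849, so ΔM = 3244 t and M = 16874 + 3244 = 20118 t.

20100 t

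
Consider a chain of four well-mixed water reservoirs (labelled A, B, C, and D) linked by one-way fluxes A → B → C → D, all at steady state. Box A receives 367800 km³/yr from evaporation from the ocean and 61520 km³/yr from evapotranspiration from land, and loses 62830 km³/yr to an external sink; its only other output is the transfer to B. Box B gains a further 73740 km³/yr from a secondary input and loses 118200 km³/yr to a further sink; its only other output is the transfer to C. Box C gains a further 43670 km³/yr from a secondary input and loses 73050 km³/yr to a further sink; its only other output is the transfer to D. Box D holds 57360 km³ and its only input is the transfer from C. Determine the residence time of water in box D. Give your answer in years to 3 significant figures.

0.196 yr

Box A: F(A→B) = (367800 + 61520) − 62830 = 366490 km³/yr.
Box B: F(B→C) = (366490 + 73740) − 118200 = 322030 km³/yr.
Box C: F(C→D) = (322030 + 43670) − 73050 = 292650 km³/yr.
Box D throughput = its input = 292650 km³/yr; τ = 57360 / 292650 = 0.1960 yr.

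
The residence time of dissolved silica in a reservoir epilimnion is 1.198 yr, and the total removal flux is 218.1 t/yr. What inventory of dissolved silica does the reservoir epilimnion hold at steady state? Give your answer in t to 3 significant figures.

261 t

τ = M/F ⇒ M = τ × F = 1.198 × 218.1 = 261.3 t.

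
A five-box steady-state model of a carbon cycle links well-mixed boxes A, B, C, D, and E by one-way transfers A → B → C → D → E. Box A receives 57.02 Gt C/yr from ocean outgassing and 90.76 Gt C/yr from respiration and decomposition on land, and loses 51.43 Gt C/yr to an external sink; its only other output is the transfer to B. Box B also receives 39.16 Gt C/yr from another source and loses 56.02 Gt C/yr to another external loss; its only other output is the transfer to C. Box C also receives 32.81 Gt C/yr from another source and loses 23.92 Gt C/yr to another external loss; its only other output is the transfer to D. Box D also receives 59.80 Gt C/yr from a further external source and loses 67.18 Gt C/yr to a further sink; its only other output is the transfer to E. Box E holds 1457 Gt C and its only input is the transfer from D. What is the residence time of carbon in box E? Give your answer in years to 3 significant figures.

18.0 yr

Box A: F(A→B) = (57.02 + 90.76) − 51.43 = 96.350 Gt C/yr.
Box B: F(B→C) = (96.350 + 39.16) − 56.02 = 79.490 Gt C/yr.
Box C: F(C→D) = (79.490 + 32.81) − 23.92 = 88.380 Gt C/yr.
Box D: F(D→E) = (88.380 + 59.80) − 67.18 = 81.000 Gt C/yr.
Box E throughput = its input = 81.000 Gt C/yr; τ = 1457 / 81.000 = 17.99 yr.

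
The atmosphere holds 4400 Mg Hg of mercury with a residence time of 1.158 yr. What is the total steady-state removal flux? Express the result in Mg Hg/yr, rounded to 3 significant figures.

3800 Mg Hg/yr

F = M / τ = 4400 / 1.158 = 3800 Mg Hg/yr.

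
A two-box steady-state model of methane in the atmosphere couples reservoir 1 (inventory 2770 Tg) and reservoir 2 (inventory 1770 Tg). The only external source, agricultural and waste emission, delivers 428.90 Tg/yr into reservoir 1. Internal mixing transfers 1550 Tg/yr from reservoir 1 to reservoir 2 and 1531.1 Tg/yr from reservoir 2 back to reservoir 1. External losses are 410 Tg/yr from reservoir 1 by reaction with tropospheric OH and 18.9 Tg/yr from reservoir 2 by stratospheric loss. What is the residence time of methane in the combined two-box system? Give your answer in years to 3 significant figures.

For the system as a whole, the A↔B exchange is internal and contributes nothing to the throughput; only the external sinks remove mass.
M_total = 2770 + 1770 = 4540.0 Tg.
ΣF_external_out = 410 + 18.9 = 428.90 Tg/yr.
τ = M_total / ΣF_ext = 4540.0 / 428.90 = 10.59 yr.

10.6 yr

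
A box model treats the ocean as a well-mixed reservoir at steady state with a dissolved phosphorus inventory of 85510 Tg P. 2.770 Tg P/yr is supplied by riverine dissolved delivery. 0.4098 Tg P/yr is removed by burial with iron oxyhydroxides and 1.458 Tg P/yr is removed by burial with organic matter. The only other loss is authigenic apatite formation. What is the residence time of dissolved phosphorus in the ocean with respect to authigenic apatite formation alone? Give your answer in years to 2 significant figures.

At steady state ΣF_in = ΣF_out.
ΣF_in = 2.7700 Tg P/yr.
Authigenic apatite formation flux = ΣF_in − (0.4098 + 1.458) = 2.7700 − 1.868 = 0.9022 Tg P/yr.
τ = M / F = 85510 / 0.9022 = 94780 yr.

95000 yr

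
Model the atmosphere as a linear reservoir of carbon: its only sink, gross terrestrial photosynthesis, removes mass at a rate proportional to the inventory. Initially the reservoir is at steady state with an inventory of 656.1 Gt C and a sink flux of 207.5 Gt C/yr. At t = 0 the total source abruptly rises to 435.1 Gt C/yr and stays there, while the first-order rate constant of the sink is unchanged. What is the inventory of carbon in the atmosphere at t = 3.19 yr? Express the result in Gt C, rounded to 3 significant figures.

Residence time τ = M₀/F₀ = 3.162 yr. The eventual steady state is M_∞ = M₀·(F₁/F₀) = 656.1 × 435.1/207.5 = 1375.8 Gt C.
The anomaly ΔM(t) = M(t) − M_∞ decays as ΔM₀·e^(−t/τ) with ΔM₀ = 656.1 − 1375.8 = −719.7 Gt C.
At t = 3.19 yr, e^(−t/τ) = e^(−1.009) = 0.3646, so ΔM = −262.4 Gt C and M = 1375.8 − 262.4 = 1113.3 Gt C.

1110 Gt C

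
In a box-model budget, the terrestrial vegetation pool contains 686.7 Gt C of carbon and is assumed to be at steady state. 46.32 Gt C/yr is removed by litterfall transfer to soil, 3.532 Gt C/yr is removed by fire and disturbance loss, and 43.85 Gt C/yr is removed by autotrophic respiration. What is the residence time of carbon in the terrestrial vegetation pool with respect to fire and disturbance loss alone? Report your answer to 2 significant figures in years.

Residence time with respect to a single sink: τ = M / F_sink.
τ = 686.7 / 3.532 = 194.4 yr.

190 yr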